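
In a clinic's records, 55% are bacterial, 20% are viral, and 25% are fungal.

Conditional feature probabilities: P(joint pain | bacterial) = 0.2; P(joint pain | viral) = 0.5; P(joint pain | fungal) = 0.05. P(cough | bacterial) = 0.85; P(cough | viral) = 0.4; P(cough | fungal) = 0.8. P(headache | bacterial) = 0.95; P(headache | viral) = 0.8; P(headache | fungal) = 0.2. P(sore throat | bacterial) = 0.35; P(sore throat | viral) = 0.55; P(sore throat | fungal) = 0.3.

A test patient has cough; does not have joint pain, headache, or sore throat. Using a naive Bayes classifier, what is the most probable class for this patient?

fungal

bacterial: 0.55 × (1−0.2) × 0.85 × (1−0.95) × (1−0.35) = 0.012155
viral: 0.2 × (1−0.5) × 0.4 × (1−0.8) × (1−0.55) = 0.0036
fungal: 0.25 × (1−0.05) × 0.8 × (1−0.2) × (1−0.3) = 0.1064
Highest score → fungal.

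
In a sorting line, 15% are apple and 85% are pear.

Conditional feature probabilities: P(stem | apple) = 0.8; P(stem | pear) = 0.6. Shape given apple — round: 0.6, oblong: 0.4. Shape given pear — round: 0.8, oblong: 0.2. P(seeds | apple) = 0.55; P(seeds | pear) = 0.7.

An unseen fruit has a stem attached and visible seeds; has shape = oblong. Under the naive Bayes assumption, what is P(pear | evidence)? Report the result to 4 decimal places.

apple: 0.15 × 0.8 × 0.4 × 0.55 = 0.0264
pear: 0.85 × 0.6 × 0.2 × 0.7 = 0.0714
P(pear | x) = 0.0714 / 0.0978 ≈ 0.7301

0.7301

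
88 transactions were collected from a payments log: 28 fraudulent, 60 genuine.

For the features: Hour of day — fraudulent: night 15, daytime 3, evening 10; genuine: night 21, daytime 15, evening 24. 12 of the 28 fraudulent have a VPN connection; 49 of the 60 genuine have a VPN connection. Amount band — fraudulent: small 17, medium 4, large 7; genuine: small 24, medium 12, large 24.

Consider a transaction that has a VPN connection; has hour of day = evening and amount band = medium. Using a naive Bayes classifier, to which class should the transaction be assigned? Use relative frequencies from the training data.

fraudulent: (28/88) × (10/28) × (12/28) × (4/28) ≈ 0.00695733
genuine: (60/88) × (24/60) × (49/60) × (12/60) ≈ 0.0445455
Highest score → genuine.

genuine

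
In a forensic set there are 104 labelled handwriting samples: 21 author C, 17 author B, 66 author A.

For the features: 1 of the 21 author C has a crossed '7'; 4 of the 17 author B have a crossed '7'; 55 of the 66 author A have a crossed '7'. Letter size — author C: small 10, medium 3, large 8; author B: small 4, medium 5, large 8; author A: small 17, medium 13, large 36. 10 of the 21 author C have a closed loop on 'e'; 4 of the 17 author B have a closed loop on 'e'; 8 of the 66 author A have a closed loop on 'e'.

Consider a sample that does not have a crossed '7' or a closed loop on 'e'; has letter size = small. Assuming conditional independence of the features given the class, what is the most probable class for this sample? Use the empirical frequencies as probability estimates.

author C: (21/104) × (20/21) × (10/21) × (11/21) ≈ 0.0479679
author B: (17/104) × (13/17) × (4/17) × (13/17) ≈ 0.0224913
author A: (66/104) × (11/66) × (17/66) × (58/66) ≈ 0.0239413
Highest score → author C.

author C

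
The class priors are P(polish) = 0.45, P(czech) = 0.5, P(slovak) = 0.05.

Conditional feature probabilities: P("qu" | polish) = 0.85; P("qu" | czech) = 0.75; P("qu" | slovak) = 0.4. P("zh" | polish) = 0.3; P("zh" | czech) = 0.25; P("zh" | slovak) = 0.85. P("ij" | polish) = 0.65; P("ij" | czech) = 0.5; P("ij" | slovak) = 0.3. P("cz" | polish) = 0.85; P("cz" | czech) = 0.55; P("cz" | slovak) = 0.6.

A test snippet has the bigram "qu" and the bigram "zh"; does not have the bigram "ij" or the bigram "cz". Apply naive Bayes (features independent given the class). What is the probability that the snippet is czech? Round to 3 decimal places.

polish: 0.45 × 0.85 × 0.3 × (1−0.65) × (1−0.85) = 0.006024375
czech: 0.5 × 0.75 × 0.25 × (1−0.5) × (1−0.55) = 0.02109375
slovak: 0.05 × 0.4 × 0.85 × (1−0.3) × (1−0.6) = 0.00476
P(czech | x) = 0.02109375 / 0.031878125 ≈ 0.662

0.662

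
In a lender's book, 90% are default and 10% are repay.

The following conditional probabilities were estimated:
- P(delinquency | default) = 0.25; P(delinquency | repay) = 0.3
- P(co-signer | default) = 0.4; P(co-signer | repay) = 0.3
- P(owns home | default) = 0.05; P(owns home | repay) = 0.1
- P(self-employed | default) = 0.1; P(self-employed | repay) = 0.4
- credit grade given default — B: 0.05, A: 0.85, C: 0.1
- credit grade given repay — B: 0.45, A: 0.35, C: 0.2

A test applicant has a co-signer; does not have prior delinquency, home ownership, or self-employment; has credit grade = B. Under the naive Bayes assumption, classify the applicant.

default

default: 0.9 × (1−0.25) × 0.4 × (1−0.05) × (1−0.1) × 0.05 = 0.0115425
repay: 0.1 × (1−0.3) × 0.3 × (1−0.1) × (1−0.4) × 0.45 = 0.005103
Highest score → default.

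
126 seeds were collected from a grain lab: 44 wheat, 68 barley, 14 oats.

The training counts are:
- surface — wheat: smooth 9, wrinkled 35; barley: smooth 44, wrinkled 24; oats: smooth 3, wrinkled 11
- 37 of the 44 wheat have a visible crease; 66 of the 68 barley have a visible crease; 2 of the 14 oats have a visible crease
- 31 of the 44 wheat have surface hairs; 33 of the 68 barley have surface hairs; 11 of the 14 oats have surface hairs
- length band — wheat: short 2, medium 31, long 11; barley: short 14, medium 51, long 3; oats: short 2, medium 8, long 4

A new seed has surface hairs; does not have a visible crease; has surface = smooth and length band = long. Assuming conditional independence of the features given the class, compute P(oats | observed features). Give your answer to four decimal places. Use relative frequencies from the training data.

wheat: (44/126) × (9/44) × (7/44) × (31/44) × (11/44) ≈ 0.00200155
barley: (68/126) × (44/68) × (2/68) × (33/68) × (3/68) ≈ 0.000219898
oats: (14/126) × (3/14) × (12/14) × (11/14) × (4/14) ≈ 0.00458142
P(oats | x) = 0.00458142 / 0.006802868 ≈ 0.6735

0.6735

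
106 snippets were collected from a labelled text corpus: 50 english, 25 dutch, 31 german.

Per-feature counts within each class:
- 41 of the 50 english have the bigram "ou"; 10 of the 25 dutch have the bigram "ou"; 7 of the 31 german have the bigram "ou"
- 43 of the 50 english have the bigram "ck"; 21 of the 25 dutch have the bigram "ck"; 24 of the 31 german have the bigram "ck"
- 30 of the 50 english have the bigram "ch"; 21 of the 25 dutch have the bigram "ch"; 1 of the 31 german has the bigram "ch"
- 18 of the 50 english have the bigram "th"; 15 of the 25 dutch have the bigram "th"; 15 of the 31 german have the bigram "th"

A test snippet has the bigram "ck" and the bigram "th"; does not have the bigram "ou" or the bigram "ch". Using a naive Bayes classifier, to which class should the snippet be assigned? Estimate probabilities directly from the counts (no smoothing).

english: (50/106) × (9/50) × (43/50) × (20/50) × (18/50) ≈ 0.0105147
dutch: (25/106) × (15/25) × (21/25) × (4/25) × (15/25) ≈ 0.0114113
german: (31/106) × (24/31) × (24/31) × (30/31) × (15/31) ≈ 0.0820813
Highest score → german.

german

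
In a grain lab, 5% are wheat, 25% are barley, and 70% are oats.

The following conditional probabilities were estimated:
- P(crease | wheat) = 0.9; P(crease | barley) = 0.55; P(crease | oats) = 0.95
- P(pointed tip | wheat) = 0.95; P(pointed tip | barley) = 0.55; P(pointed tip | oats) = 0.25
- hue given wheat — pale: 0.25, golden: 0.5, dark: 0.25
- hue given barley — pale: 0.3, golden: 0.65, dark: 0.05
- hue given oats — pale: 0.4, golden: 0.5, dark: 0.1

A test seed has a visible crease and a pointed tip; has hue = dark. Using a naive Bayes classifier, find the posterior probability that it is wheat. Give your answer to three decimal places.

wheat: 0.05 × 0.9 × 0.95 × 0.25 = 0.0106875
barley: 0.25 × 0.55 × 0.55 × 0.05 = 0.00378125
oats: 0.7 × 0.95 × 0.25 × 0.1 = 0.016625
P(wheat | x) = 0.0106875 / 0.03109375 ≈ 0.344

0.344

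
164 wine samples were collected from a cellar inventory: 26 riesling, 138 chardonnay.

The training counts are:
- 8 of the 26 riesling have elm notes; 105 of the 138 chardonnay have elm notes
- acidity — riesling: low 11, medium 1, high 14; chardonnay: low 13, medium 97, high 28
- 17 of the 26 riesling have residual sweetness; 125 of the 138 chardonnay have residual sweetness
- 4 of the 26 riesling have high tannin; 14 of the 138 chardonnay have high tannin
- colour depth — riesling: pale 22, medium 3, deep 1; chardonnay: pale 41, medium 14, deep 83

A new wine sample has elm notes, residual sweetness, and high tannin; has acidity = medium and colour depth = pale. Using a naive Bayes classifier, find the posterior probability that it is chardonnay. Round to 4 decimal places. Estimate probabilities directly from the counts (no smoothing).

0.9872

riesling: (26/164) × (8/26) × (1/26) × (17/26) × (4/26) × (22/26) ≈ 0.000159692
chardonnay: (138/164) × (105/138) × (97/138) × (125/138) × (14/138) × (41/138) ≈ 0.0122863
P(chardonnay | x) = 0.0122863 / 0.012445992 ≈ 0.9872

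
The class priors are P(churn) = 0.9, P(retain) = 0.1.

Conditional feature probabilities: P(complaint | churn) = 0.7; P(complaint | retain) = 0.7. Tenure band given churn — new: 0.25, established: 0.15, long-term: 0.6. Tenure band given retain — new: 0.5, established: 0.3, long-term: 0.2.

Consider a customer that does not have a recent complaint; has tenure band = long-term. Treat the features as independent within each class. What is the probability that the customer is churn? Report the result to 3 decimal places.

0.964

churn: 0.9 × (1−0.7) × 0.6 = 0.162
retain: 0.1 × (1−0.7) × 0.2 = 0.006
P(churn | x) = 0.162 / 0.168 ≈ 0.964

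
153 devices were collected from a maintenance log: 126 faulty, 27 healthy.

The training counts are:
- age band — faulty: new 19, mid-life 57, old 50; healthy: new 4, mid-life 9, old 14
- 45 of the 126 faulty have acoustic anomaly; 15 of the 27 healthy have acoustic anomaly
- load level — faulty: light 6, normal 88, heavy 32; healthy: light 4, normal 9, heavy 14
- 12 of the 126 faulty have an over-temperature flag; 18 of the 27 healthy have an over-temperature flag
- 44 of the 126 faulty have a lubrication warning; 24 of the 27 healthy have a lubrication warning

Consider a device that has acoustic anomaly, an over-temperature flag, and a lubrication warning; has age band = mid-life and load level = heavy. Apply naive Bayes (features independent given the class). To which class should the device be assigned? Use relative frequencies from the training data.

healthy

faulty: (126/153) × (57/126) × (45/126) × (32/126) × (12/126) × (44/126) ≈ 0.00112382
healthy: (27/153) × (9/27) × (15/27) × (14/27) × (18/27) × (24/27) ≈ 0.0100415
Highest score → healthy.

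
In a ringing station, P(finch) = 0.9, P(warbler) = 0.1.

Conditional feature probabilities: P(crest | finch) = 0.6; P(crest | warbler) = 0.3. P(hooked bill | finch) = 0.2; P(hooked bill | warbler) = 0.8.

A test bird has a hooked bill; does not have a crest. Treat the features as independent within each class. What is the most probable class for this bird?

finch: 0.9 × (1−0.6) × 0.2 = 0.072
warbler: 0.1 × (1−0.3) × 0.8 = 0.056
Highest score → finch.

finch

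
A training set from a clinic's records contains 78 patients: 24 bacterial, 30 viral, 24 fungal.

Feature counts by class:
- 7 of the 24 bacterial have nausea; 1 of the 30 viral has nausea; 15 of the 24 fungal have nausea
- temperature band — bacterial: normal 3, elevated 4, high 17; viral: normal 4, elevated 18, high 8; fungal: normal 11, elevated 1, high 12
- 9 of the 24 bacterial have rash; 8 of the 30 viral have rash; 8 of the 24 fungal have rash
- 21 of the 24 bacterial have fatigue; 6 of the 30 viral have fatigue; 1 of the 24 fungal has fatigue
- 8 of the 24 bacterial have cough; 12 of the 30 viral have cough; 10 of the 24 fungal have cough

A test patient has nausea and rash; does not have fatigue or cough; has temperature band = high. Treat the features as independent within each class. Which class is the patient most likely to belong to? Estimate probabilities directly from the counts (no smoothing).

fungal

bacterial: (24/78) × (7/24) × (17/24) × (9/24) × (3/24) × (16/24) ≈ 0.00198651
viral: (30/78) × (1/30) × (8/30) × (8/30) × (24/30) × (18/30) ≈ 0.000437607
fungal: (24/78) × (15/24) × (12/24) × (8/24) × (23/24) × (14/24) ≈ 0.0179176
Highest score → fungal.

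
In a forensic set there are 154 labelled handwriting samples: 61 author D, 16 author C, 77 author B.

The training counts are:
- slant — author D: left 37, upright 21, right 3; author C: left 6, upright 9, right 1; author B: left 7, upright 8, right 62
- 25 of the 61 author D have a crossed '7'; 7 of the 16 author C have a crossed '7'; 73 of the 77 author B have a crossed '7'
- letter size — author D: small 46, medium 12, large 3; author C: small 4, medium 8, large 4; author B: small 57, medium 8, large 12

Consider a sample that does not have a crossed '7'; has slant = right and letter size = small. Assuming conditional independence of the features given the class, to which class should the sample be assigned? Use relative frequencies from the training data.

author B

author D: (61/154) × (3/61) × (36/61) × (46/61) ≈ 0.00866964
author C: (16/154) × (1/16) × (9/16) × (4/16) ≈ 0.000913149
author B: (77/154) × (62/77) × (4/77) × (57/77) ≈ 0.0154819
Highest score → author B.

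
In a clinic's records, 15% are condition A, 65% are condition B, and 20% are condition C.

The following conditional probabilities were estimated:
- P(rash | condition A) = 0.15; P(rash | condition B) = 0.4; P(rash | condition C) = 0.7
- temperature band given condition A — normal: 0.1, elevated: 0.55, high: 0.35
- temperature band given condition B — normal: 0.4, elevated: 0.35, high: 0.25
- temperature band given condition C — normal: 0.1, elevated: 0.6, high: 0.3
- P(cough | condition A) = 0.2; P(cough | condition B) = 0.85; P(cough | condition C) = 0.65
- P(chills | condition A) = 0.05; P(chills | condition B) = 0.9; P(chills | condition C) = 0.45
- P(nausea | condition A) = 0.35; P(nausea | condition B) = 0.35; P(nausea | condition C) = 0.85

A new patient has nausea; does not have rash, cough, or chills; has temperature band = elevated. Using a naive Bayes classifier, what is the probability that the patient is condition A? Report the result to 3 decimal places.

0.738

condition A: 0.15 × (1−0.15) × 0.55 × (1−0.2) × (1−0.05) × 0.35 = 0.01865325
condition B: 0.65 × (1−0.4) × 0.35 × (1−0.85) × (1−0.9) × 0.35 = 0.000716625
condition C: 0.2 × (1−0.7) × 0.6 × (1−0.65) × (1−0.45) × 0.85 = 0.0058905
P(condition A | x) = 0.01865325 / 0.025260375 ≈ 0.738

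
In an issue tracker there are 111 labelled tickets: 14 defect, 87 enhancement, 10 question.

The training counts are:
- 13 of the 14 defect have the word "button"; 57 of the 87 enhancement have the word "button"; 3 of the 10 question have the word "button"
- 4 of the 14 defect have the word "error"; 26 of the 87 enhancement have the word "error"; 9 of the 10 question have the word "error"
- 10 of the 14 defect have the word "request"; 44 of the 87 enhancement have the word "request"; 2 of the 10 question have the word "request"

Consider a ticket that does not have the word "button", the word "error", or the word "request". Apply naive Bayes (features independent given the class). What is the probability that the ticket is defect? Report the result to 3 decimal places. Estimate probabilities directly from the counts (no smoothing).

0.018

defect: (14/111) × (1/14) × (10/14) × (4/14) ≈ 0.00183857
enhancement: (87/111) × (30/87) × (61/87) × (43/87) ≈ 0.0936608
question: (10/111) × (7/10) × (1/10) × (8/10) ≈ 0.00504505
P(defect | x) = 0.00183857 / 0.10054442 ≈ 0.018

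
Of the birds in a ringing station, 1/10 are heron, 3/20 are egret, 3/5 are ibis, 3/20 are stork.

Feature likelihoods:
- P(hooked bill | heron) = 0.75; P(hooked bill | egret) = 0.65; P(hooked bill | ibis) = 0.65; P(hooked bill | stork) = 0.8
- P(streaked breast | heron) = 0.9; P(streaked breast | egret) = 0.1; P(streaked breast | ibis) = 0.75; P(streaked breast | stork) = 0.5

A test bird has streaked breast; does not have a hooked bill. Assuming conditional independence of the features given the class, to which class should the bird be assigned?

heron: 0.1 × (1−0.75) × 0.9 = 0.0225
egret: 0.15 × (1−0.65) × 0.1 = 0.00525
ibis: 0.6 × (1−0.65) × 0.75 = 0.1575
stork: 0.15 × (1−0.8) × 0.5 = 0.015
Highest score → ibis.

ibis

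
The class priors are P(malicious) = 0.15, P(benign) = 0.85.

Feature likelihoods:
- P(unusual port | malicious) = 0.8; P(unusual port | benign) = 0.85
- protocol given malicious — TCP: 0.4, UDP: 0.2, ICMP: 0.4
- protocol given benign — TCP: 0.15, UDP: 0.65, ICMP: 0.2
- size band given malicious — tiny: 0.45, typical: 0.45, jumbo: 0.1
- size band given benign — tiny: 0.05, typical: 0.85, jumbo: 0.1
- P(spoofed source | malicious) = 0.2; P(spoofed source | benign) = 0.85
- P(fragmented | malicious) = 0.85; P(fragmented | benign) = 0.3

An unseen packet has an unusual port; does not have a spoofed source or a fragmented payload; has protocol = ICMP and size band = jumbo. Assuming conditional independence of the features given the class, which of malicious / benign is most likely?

benign

malicious: 0.15 × 0.8 × 0.4 × 0.1 × (1−0.2) × (1−0.85) = 0.000576
benign: 0.85 × 0.85 × 0.2 × 0.1 × (1−0.85) × (1−0.3) = 0.00151725
Highest score → benign.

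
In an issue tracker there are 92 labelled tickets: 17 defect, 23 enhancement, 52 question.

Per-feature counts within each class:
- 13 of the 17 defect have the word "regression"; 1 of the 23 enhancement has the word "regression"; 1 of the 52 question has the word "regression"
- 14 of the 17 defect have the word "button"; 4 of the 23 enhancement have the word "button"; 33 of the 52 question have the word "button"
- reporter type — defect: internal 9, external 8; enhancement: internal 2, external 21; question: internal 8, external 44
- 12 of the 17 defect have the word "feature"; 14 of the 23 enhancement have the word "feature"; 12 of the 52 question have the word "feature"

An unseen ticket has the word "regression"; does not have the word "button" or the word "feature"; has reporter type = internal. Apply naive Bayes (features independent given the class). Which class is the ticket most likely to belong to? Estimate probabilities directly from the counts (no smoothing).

defect: (17/92) × (13/17) × (3/17) × (9/17) × (5/17) ≈ 0.00388278
enhancement: (23/92) × (1/23) × (19/23) × (2/23) × (9/23) ≈ 0.000305531
question: (52/92) × (1/52) × (19/52) × (8/52) × (40/52) ≈ 0.000470009
Highest score → defect.

defect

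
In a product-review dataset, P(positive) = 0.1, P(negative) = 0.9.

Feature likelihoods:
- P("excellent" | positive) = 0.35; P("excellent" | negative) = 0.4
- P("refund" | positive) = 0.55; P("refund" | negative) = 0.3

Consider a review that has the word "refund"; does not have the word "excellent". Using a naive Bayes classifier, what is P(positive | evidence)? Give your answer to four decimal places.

0.1808

positive: 0.1 × (1−0.35) × 0.55 = 0.03575
negative: 0.9 × (1−0.4) × 0.3 = 0.162
P(positive | x) = 0.03575 / 0.19775 ≈ 0.1808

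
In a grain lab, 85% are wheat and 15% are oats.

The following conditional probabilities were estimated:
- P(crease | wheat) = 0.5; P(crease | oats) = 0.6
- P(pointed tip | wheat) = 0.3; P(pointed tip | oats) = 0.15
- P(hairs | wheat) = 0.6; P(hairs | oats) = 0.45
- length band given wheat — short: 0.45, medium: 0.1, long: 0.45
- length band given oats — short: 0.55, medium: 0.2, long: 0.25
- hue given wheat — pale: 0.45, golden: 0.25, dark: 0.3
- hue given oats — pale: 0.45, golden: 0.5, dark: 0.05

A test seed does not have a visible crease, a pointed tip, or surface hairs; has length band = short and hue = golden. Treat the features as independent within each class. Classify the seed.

wheat

wheat: 0.85 × (1−0.5) × (1−0.3) × (1−0.6) × 0.45 × 0.25 = 0.0133875
oats: 0.15 × (1−0.6) × (1−0.15) × (1−0.45) × 0.55 × 0.5 = 0.00771375
Highest score → wheat.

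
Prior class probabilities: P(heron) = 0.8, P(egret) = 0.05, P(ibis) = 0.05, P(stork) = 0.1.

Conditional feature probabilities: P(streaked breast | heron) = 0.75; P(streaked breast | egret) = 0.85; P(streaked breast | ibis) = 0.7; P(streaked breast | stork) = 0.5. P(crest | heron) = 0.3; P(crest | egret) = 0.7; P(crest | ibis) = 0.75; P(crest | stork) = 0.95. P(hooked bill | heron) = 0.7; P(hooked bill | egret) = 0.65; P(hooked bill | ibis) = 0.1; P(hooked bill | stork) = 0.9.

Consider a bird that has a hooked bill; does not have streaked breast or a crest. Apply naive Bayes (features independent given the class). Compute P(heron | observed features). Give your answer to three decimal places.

heron: 0.8 × (1−0.75) × (1−0.3) × 0.7 = 0.098
egret: 0.05 × (1−0.85) × (1−0.7) × 0.65 = 0.0014625
ibis: 0.05 × (1−0.7) × (1−0.75) × 0.1 = 0.000375
stork: 0.1 × (1−0.5) × (1−0.95) × 0.9 = 0.00225
P(heron | x) = 0.098 / 0.1020875 ≈ 0.960

0.960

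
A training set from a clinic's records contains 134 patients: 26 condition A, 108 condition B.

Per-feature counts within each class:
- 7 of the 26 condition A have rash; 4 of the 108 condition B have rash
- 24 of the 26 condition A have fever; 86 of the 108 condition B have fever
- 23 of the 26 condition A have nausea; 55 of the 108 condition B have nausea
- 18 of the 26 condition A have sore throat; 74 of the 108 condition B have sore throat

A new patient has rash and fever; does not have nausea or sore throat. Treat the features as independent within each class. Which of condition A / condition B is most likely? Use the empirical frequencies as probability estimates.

condition A: (26/134) × (7/26) × (24/26) × (3/26) × (8/26) ≈ 0.00171197
condition B: (108/134) × (4/108) × (86/108) × (53/108) × (34/108) ≈ 0.00367229
Highest score → condition B.

condition B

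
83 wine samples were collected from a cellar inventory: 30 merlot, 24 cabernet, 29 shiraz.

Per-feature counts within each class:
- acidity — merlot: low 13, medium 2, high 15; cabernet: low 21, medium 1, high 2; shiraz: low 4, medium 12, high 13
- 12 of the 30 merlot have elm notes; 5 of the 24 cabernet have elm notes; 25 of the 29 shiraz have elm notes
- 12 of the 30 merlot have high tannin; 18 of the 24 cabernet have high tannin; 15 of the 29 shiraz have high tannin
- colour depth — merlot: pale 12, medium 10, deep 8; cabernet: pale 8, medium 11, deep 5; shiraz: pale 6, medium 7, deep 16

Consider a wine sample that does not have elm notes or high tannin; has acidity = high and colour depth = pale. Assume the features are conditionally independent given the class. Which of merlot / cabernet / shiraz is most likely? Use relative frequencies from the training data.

merlot: (30/83) × (15/30) × (18/30) × (18/30) × (12/30) ≈ 0.0260241
cabernet: (24/83) × (2/24) × (19/24) × (6/24) × (8/24) ≈ 0.00158969
shiraz: (29/83) × (13/29) × (4/29) × (14/29) × (6/29) ≈ 0.0021578
Highest score → merlot.

merlot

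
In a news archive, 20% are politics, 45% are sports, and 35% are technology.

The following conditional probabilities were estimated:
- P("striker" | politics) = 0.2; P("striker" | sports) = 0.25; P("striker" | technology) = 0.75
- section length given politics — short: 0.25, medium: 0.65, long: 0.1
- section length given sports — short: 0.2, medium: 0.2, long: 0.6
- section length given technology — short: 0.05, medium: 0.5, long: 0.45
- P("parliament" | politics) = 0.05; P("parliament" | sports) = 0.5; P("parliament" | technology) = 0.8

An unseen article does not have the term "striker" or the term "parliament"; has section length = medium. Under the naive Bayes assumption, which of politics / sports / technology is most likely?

politics: 0.2 × (1−0.2) × 0.65 × (1−0.05) = 0.0988
sports: 0.45 × (1−0.25) × 0.2 × (1−0.5) = 0.03375
technology: 0.35 × (1−0.75) × 0.5 × (1−0.8) = 0.00875
Highest score → politics.

politics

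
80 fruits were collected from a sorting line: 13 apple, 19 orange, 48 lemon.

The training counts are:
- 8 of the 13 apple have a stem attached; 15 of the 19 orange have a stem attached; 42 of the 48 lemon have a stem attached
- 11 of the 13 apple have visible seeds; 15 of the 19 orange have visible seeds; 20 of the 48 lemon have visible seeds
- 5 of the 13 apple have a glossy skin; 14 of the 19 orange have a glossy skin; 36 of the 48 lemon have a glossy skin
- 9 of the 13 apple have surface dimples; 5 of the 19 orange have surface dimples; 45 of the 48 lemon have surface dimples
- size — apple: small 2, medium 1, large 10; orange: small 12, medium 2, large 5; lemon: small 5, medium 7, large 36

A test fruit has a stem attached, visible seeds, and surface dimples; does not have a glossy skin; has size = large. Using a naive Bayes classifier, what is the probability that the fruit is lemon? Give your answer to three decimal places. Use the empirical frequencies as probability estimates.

0.558

apple: (13/80) × (8/13) × (11/13) × (8/13) × (9/13) × (10/13) ≈ 0.0277301
orange: (19/80) × (15/19) × (15/19) × (5/19) × (5/19) × (5/19) ≈ 0.00269767
lemon: (48/80) × (42/48) × (20/48) × (12/48) × (45/48) × (36/48) = 0.0384521484375
P(lemon | x) = 0.0384521484375 / 0.0688799184375 ≈ 0.558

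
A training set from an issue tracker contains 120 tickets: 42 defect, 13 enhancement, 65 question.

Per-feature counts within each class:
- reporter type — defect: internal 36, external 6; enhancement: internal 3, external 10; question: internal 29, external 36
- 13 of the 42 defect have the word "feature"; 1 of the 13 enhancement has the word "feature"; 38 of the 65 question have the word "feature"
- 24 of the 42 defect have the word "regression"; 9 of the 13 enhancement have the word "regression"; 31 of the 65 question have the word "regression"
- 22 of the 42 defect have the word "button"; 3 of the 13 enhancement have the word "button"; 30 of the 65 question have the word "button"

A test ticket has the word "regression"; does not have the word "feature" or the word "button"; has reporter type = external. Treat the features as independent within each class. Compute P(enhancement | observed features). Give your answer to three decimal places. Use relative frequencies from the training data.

defect: (42/120) × (6/42) × (29/42) × (24/42) × (20/42) ≈ 0.00939423
enhancement: (13/120) × (10/13) × (12/13) × (9/13) × (10/13) ≈ 0.040965
question: (65/120) × (36/65) × (27/65) × (31/65) × (35/65) ≈ 0.0320018
P(enhancement | x) = 0.040965 / 0.08236103 ≈ 0.497

0.497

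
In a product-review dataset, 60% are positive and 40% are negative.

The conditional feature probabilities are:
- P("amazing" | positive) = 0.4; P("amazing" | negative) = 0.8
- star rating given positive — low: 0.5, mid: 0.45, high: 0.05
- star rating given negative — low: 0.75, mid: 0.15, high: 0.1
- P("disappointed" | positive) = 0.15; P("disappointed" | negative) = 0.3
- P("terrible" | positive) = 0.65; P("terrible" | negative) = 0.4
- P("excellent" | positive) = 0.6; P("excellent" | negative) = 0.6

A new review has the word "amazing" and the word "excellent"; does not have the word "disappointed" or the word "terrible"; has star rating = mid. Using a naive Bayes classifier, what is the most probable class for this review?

positive: 0.6 × 0.4 × 0.45 × (1−0.15) × (1−0.65) × 0.6 = 0.019278
negative: 0.4 × 0.8 × 0.15 × (1−0.3) × (1−0.4) × 0.6 = 0.012096
Highest score → positive.

positive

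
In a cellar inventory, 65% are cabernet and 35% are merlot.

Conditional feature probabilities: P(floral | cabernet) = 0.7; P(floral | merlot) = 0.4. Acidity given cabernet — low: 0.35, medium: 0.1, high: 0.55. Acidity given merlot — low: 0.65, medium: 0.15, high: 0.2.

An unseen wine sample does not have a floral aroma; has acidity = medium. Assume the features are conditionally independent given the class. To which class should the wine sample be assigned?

merlot

cabernet: 0.65 × (1−0.7) × 0.1 = 0.0195
merlot: 0.35 × (1−0.4) × 0.15 = 0.0315
Highest score → merlot.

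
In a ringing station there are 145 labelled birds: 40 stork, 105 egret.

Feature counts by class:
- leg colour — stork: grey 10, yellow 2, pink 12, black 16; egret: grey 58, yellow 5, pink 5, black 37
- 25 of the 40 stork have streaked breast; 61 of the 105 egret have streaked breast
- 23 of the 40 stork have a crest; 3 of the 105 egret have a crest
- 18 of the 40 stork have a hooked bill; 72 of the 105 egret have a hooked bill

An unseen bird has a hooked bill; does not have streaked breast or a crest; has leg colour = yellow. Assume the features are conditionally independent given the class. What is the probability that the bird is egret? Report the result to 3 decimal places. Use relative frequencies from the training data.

stork: (40/145) × (2/40) × (15/40) × (17/40) × (18/40) ≈ 0.000989224
egret: (105/145) × (5/105) × (44/105) × (102/105) × (72/105) ≈ 0.00962541
P(egret | x) = 0.00962541 / 0.010614634 ≈ 0.907

0.907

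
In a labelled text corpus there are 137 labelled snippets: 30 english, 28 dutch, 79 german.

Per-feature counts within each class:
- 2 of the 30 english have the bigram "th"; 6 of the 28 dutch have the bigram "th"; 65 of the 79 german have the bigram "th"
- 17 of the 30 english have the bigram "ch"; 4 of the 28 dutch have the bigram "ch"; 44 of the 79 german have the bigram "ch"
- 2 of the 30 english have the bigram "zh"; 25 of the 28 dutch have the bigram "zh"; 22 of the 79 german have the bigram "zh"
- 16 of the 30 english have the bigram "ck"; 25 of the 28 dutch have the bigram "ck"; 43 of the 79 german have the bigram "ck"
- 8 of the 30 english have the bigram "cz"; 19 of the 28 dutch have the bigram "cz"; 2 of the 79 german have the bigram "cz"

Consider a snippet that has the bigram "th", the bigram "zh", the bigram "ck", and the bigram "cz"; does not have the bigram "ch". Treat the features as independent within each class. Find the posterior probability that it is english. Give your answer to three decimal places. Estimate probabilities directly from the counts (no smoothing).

0.003

english: (30/137) × (2/30) × (13/30) × (2/30) × (16/30) × (8/30) ≈ 0.0000599802
dutch: (28/137) × (6/28) × (24/28) × (25/28) × (25/28) × (19/28) ≈ 0.0203069
german: (79/137) × (65/79) × (35/79) × (22/79) × (43/79) × (2/79) ≈ 0.000806629
P(english | x) = 0.0000599802 / 0.0211735092 ≈ 0.003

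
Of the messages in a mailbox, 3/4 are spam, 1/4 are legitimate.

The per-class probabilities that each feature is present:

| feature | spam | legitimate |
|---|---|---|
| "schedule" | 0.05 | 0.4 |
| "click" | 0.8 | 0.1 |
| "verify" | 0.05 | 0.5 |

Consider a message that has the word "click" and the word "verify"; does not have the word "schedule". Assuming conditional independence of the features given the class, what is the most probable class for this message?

spam

spam: 0.75 × (1−0.05) × 0.8 × 0.05 = 0.0285
legitimate: 0.25 × (1−0.4) × 0.1 × 0.5 = 0.0075
Highest score → spam.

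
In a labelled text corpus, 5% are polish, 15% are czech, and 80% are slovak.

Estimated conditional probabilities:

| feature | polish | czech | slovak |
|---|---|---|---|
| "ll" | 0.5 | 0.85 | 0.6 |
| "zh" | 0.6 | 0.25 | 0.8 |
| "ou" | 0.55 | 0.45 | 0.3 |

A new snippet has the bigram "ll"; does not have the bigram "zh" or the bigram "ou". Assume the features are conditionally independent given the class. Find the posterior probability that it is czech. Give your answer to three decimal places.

0.423

polish: 0.05 × 0.5 × (1−0.6) × (1−0.55) = 0.0045
czech: 0.15 × 0.85 × (1−0.25) × (1−0.45) = 0.05259375
slovak: 0.8 × 0.6 × (1−0.8) × (1−0.3) = 0.0672
P(czech | x) = 0.05259375 / 0.12429375 ≈ 0.423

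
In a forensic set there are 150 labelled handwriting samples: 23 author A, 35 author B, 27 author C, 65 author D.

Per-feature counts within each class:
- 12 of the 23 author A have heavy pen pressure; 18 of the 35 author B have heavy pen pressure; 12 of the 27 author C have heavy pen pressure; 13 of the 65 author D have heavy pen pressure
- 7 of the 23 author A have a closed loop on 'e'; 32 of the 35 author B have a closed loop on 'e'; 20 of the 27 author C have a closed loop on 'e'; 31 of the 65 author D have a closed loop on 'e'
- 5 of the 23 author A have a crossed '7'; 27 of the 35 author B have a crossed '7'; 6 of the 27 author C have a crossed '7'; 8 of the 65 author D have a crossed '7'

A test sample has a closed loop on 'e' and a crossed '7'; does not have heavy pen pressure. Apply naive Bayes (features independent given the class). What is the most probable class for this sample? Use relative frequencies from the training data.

author B

author A: (23/150) × (11/23) × (7/23) × (5/23) ≈ 0.00485192
author B: (35/150) × (17/35) × (32/35) × (27/35) ≈ 0.0799347
author C: (27/150) × (15/27) × (20/27) × (6/27) ≈ 0.0164609
author D: (65/150) × (52/65) × (31/65) × (8/65) ≈ 0.0203487
Highest score → author B.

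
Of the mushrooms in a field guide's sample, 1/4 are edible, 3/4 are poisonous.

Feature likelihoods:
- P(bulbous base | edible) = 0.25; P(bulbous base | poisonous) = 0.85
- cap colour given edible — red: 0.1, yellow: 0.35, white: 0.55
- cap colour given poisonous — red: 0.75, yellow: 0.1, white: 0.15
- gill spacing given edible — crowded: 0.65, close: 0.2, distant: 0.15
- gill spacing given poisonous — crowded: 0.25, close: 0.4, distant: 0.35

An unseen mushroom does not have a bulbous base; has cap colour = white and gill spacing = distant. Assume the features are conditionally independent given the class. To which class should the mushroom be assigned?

edible

edible: 0.25 × (1−0.25) × 0.55 × 0.15 = 0.01546875
poisonous: 0.75 × (1−0.85) × 0.15 × 0.35 = 0.00590625
Highest score → edible.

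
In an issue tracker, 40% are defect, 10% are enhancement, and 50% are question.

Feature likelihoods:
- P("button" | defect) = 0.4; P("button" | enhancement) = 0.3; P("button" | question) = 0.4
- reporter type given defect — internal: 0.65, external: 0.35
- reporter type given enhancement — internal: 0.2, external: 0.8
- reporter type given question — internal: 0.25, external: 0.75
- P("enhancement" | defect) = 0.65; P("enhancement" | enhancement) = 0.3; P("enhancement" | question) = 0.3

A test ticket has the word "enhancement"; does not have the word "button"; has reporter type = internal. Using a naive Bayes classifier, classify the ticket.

defect: 0.4 × (1−0.4) × 0.65 × 0.65 = 0.1014
enhancement: 0.1 × (1−0.3) × 0.2 × 0.3 = 0.0042
question: 0.5 × (1−0.4) × 0.25 × 0.3 = 0.0225
Highest score → defect.

defect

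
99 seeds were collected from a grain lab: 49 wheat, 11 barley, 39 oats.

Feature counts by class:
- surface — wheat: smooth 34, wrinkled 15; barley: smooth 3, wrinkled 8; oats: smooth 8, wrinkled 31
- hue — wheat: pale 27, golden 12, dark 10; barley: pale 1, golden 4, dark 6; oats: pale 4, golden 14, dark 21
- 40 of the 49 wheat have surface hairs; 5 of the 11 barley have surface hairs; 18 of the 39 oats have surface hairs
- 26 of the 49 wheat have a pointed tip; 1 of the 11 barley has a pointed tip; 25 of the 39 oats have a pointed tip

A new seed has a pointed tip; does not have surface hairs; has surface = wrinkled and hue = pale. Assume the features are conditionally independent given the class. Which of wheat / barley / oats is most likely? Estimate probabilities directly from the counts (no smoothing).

wheat: (49/99) × (15/49) × (27/49) × (9/49) × (26/49) ≈ 0.00813668
barley: (11/99) × (8/11) × (1/11) × (6/11) × (1/11) ≈ 0.000364274
oats: (39/99) × (31/39) × (4/39) × (21/39) × (25/39) ≈ 0.0110854
Highest score → oats.

oats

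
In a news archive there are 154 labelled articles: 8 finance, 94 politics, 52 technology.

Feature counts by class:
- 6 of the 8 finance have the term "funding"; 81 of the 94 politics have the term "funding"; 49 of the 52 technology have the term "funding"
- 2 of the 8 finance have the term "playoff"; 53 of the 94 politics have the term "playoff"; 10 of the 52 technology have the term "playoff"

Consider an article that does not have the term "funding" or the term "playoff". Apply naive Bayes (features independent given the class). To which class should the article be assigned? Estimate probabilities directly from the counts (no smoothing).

politics

finance: (8/154) × (2/8) × (6/8) ≈ 0.00974026
politics: (94/154) × (13/94) × (41/94) ≈ 0.0368196
technology: (52/154) × (3/52) × (42/52) ≈ 0.0157343
Highest score → politics.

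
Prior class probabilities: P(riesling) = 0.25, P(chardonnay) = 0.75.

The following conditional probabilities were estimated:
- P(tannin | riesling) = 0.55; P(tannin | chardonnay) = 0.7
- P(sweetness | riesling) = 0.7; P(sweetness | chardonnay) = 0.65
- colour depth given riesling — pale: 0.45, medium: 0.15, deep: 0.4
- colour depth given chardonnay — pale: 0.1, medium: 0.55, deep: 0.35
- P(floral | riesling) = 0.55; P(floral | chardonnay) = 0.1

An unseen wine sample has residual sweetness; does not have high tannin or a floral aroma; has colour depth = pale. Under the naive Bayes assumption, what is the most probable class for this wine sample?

riesling: 0.25 × (1−0.55) × 0.7 × 0.45 × (1−0.55) = 0.015946875
chardonnay: 0.75 × (1−0.7) × 0.65 × 0.1 × (1−0.1) = 0.0131625
Highest score → riesling.

riesling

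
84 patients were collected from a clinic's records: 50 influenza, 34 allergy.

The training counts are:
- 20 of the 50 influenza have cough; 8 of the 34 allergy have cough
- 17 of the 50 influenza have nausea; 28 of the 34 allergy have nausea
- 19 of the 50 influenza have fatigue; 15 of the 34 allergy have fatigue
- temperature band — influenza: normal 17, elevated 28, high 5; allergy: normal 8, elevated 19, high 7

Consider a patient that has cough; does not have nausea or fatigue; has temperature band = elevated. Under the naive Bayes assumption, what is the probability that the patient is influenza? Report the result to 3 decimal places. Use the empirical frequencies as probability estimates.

influenza: (50/84) × (20/50) × (33/50) × (31/50) × (28/50) = 0.05456
allergy: (34/84) × (8/34) × (6/34) × (19/34) × (19/34) ≈ 0.00524847
P(influenza | x) = 0.05456 / 0.05980847 ≈ 0.912

0.912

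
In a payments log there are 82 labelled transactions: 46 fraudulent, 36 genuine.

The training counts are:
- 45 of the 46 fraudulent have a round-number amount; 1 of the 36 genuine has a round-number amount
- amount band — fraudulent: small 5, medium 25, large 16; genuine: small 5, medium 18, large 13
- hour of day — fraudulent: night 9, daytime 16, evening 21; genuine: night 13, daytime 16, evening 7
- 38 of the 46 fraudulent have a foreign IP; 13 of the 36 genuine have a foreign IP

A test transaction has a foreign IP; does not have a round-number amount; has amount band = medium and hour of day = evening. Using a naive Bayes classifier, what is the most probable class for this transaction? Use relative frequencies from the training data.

genuine

fraudulent: (46/82) × (1/46) × (25/46) × (21/46) × (38/46) ≈ 0.00249951
genuine: (36/82) × (35/36) × (18/36) × (7/36) × (13/36) ≈ 0.0149851
Highest score → genuine.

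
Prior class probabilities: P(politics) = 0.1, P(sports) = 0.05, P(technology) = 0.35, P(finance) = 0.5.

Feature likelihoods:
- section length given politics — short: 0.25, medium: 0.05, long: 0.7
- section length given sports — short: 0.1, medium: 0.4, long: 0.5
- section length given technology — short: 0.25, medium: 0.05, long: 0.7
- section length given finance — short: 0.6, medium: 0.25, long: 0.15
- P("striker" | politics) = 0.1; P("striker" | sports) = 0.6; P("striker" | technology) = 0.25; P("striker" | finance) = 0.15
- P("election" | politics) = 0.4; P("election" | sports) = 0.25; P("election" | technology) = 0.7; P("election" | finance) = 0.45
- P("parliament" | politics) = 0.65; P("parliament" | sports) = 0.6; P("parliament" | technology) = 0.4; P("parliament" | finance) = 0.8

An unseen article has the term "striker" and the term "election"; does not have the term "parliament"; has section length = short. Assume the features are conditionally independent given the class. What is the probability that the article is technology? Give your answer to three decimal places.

politics: 0.1 × 0.25 × 0.1 × 0.4 × (1−0.65) = 0.00035
sports: 0.05 × 0.1 × 0.6 × 0.25 × (1−0.6) = 0.0003
technology: 0.35 × 0.25 × 0.25 × 0.7 × (1−0.4) = 0.0091875
finance: 0.5 × 0.6 × 0.15 × 0.45 × (1−0.8) = 0.00405
P(technology | x) = 0.0091875 / 0.0138875 ≈ 0.662

0.662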